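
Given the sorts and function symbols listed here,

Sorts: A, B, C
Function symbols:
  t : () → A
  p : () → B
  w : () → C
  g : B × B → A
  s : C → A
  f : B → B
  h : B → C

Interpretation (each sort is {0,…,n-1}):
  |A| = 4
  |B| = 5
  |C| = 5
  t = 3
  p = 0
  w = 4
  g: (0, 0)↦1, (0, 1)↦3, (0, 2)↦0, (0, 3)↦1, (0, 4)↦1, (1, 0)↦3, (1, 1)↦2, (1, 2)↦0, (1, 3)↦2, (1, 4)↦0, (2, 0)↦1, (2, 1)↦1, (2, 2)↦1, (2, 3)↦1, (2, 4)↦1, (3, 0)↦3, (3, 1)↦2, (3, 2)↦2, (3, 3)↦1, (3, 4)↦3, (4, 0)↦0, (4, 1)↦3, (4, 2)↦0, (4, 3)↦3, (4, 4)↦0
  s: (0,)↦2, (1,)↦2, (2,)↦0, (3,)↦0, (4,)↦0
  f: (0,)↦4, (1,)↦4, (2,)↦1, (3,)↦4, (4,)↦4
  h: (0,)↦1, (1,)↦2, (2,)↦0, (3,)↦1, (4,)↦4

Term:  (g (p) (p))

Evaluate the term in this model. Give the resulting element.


value = 1

  p = 0
  p = 0
  (g (p) (p)) = g(0, 0) = 1


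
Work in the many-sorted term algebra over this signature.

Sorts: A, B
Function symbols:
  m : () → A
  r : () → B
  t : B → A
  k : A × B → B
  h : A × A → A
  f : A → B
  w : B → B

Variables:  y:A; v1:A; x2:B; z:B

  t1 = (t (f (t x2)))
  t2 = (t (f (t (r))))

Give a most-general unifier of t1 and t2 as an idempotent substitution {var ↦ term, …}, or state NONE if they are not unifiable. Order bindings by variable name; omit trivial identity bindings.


{x2 ↦ (r)}


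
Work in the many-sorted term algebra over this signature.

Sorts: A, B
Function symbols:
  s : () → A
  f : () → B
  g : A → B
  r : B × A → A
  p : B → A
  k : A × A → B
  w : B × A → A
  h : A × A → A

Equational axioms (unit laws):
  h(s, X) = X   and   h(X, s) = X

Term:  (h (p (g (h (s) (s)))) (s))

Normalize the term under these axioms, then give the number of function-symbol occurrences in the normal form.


size = 3

1. (h (p (g (h (s) (s)))) (s))  →  (p (g (h (s) (s))))
2. (p (g (h (s) (s))))  →  (p (g (s)))
normal form: (p (g (s)))


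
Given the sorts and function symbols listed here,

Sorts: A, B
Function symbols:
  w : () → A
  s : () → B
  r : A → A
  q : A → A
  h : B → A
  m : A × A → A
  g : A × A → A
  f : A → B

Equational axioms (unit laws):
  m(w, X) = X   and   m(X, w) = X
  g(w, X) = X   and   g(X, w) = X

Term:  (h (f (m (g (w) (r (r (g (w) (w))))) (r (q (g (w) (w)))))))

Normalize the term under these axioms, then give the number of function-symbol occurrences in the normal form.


1. (h (f (m (g (w) (r (r (g (w) (w))))) (r (q (g (w) (w)))))))  →  (h (f (m (r (r (g (w) (w)))) (r (q (g (w) (w)))))))
2. (h (f (m (r (r (g (w) (w)))) (r (q (g (w) (w)))))))  →  (h (f (m (r (r (w))) (r (q (g (w) (w)))))))
3. (h (f (m (r (r (w))) (r (q (g (w) (w)))))))  →  (h (f (m (r (r (w))) (r (q (w))))))
normal form: (h (f (m (r (r (w))) (r (q (w))))))

size = 9


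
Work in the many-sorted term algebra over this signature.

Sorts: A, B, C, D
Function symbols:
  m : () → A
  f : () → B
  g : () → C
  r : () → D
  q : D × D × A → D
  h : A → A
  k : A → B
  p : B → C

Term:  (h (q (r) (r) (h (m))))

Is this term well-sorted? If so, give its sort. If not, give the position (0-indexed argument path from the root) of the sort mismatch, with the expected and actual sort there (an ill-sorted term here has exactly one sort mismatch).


    (r) : D
    (r) : D
      (m) : A
    (h (m)) : A
  (q (r) (r) (h (m))) : D
(h (q (r) (r) (h (m)))) : ✗ arg 0 at [0] has sort D, expected A

ill-sorted at position [0]: expected A, got D


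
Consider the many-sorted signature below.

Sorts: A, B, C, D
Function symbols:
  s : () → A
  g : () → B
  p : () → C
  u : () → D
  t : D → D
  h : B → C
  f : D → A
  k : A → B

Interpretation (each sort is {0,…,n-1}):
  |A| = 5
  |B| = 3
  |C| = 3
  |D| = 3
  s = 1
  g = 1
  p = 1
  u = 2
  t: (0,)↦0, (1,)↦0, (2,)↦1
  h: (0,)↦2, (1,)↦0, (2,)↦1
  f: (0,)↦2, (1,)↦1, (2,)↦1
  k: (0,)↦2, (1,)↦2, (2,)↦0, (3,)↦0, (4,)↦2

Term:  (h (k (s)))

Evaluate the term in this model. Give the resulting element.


value = 1

  s = 1
  (k (s)) = k(1,) = 2
  (h (k (s))) = h(2,) = 1


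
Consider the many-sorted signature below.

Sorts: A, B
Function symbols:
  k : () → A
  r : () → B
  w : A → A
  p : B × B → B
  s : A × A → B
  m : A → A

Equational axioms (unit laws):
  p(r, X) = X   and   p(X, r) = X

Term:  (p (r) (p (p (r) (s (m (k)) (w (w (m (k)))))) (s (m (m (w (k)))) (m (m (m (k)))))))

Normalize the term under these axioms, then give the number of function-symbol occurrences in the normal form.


size = 17

1. (p (r) (p (p (r) (s (m (k)) (w (w (m (k)))))) (s (m (m (w (k)))) (m (m (m (k)))))))  →  (p (p (r) (s (m (k)) (w (w (m (k)))))) (s (m (m (w (k)))) (m (m (m (k))))))
2. (p (p (r) (s (m (k)) (w (w (m (k)))))) (s (m (m (w (k)))) (m (m (m (k))))))  →  (p (s (m (k)) (w (w (m (k))))) (s (m (m (w (k)))) (m (m (m (k))))))
normal form: (p (s (m (k)) (w (w (m (k))))) (s (m (m (w (k)))) (m (m (m (k))))))


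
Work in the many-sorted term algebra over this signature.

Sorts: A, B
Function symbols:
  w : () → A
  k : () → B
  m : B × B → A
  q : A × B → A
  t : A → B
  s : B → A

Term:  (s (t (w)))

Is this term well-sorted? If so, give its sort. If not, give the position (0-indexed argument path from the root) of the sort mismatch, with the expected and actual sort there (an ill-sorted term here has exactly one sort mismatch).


    (w) : A
  (t (w)) : B
(s (t (w))) : A

well-sorted; sort = A


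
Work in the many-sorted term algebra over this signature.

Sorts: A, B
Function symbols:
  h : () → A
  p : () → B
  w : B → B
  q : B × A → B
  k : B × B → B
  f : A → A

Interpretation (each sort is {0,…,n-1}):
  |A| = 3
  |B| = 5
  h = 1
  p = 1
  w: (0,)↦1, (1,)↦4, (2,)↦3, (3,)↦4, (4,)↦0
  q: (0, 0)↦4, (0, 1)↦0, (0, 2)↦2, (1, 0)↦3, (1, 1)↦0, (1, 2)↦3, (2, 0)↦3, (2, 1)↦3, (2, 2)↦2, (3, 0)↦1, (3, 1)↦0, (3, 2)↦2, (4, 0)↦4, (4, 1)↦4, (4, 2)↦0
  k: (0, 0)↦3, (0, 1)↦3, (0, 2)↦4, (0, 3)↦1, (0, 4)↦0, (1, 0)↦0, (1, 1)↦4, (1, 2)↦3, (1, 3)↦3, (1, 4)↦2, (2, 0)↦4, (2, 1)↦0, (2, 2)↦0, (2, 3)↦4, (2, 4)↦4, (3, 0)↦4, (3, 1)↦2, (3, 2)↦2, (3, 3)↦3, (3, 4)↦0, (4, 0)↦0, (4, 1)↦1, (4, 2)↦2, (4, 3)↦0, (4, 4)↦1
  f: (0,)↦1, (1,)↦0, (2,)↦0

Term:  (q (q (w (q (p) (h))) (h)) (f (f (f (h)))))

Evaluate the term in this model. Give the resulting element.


value = 4

  p = 1
  h = 1
  (q (p) (h)) = q(1, 1) = 0
  (w (q (p) (h))) = w(0,) = 1
  h = 1
  (q (w (q (p) (h))) (h)) = q(1, 1) = 0
  h = 1
  (f (h)) = f(1,) = 0
  (f (f (h))) = f(0,) = 1
  (f (f (f (h)))) = f(1,) = 0
  (q (q (w (q (p) (h))) (h)) (f (f (f (h))))) = q(0, 0) = 4


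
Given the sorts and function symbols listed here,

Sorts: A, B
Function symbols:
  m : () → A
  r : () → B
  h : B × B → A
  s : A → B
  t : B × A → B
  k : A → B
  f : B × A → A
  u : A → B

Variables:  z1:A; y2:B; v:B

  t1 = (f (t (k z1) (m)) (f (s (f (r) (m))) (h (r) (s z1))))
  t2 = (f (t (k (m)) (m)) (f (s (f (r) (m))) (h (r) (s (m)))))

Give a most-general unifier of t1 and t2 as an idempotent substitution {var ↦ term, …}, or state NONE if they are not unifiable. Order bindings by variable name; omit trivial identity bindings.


{z1 ↦ (m)}


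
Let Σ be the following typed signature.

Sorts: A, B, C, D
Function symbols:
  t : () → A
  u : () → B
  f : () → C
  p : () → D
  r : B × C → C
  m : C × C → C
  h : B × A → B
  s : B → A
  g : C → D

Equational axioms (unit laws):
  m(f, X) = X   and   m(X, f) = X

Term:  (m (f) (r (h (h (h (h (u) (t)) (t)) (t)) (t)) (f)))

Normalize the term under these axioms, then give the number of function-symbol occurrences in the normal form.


size = 11

1. (m (f) (r (h (h (h (h (u) (t)) (t)) (t)) (t)) (f)))  →  (r (h (h (h (h (u) (t)) (t)) (t)) (t)) (f))
normal form: (r (h (h (h (h (u) (t)) (t)) (t)) (t)) (f))


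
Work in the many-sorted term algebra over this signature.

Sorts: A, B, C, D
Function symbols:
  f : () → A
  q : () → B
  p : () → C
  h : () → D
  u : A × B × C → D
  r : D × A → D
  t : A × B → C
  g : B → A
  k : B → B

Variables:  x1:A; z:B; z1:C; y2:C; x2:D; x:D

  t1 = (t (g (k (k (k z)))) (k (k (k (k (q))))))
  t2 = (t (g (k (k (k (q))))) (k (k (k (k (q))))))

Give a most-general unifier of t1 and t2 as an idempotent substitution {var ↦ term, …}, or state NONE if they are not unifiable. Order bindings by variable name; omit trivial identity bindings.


{z ↦ (q)}


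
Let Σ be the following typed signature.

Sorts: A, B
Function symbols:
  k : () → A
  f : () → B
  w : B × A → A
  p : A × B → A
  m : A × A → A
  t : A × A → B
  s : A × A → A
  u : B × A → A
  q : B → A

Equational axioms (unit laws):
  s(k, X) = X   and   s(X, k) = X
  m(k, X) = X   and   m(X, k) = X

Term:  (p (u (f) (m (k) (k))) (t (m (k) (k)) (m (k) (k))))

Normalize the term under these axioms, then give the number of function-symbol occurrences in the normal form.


size = 7

1. (p (u (f) (m (k) (k))) (t (m (k) (k)) (m (k) (k))))  →  (p (u (f) (k)) (t (m (k) (k)) (m (k) (k))))
2. (p (u (f) (k)) (t (m (k) (k)) (m (k) (k))))  →  (p (u (f) (k)) (t (k) (m (k) (k))))
3. (p (u (f) (k)) (t (k) (m (k) (k))))  →  (p (u (f) (k)) (t (k) (k)))
normal form: (p (u (f) (k)) (t (k) (k)))


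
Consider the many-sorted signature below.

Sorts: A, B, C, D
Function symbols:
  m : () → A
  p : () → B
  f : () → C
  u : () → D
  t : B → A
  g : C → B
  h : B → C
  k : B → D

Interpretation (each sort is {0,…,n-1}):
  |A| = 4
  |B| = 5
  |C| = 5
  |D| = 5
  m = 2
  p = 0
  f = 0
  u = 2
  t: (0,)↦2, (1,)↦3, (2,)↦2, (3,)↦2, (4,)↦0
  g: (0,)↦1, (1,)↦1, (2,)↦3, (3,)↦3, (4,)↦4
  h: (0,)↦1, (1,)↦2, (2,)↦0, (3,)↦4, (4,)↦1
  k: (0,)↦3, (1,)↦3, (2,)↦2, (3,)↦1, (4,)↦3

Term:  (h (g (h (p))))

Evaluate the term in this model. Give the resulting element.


value = 2

  p = 0
  (h (p)) = h(0,) = 1
  (g (h (p))) = g(1,) = 1
  (h (g (h (p)))) = h(1,) = 2


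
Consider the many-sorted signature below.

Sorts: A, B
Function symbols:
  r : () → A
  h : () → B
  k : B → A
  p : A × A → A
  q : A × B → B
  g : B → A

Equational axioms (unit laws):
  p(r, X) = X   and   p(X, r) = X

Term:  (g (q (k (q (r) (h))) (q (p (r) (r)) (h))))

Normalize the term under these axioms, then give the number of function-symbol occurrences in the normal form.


1. (g (q (k (q (r) (h))) (q (p (r) (r)) (h))))  →  (g (q (k (q (r) (h))) (q (r) (h))))
normal form: (g (q (k (q (r) (h))) (q (r) (h))))

size = 9


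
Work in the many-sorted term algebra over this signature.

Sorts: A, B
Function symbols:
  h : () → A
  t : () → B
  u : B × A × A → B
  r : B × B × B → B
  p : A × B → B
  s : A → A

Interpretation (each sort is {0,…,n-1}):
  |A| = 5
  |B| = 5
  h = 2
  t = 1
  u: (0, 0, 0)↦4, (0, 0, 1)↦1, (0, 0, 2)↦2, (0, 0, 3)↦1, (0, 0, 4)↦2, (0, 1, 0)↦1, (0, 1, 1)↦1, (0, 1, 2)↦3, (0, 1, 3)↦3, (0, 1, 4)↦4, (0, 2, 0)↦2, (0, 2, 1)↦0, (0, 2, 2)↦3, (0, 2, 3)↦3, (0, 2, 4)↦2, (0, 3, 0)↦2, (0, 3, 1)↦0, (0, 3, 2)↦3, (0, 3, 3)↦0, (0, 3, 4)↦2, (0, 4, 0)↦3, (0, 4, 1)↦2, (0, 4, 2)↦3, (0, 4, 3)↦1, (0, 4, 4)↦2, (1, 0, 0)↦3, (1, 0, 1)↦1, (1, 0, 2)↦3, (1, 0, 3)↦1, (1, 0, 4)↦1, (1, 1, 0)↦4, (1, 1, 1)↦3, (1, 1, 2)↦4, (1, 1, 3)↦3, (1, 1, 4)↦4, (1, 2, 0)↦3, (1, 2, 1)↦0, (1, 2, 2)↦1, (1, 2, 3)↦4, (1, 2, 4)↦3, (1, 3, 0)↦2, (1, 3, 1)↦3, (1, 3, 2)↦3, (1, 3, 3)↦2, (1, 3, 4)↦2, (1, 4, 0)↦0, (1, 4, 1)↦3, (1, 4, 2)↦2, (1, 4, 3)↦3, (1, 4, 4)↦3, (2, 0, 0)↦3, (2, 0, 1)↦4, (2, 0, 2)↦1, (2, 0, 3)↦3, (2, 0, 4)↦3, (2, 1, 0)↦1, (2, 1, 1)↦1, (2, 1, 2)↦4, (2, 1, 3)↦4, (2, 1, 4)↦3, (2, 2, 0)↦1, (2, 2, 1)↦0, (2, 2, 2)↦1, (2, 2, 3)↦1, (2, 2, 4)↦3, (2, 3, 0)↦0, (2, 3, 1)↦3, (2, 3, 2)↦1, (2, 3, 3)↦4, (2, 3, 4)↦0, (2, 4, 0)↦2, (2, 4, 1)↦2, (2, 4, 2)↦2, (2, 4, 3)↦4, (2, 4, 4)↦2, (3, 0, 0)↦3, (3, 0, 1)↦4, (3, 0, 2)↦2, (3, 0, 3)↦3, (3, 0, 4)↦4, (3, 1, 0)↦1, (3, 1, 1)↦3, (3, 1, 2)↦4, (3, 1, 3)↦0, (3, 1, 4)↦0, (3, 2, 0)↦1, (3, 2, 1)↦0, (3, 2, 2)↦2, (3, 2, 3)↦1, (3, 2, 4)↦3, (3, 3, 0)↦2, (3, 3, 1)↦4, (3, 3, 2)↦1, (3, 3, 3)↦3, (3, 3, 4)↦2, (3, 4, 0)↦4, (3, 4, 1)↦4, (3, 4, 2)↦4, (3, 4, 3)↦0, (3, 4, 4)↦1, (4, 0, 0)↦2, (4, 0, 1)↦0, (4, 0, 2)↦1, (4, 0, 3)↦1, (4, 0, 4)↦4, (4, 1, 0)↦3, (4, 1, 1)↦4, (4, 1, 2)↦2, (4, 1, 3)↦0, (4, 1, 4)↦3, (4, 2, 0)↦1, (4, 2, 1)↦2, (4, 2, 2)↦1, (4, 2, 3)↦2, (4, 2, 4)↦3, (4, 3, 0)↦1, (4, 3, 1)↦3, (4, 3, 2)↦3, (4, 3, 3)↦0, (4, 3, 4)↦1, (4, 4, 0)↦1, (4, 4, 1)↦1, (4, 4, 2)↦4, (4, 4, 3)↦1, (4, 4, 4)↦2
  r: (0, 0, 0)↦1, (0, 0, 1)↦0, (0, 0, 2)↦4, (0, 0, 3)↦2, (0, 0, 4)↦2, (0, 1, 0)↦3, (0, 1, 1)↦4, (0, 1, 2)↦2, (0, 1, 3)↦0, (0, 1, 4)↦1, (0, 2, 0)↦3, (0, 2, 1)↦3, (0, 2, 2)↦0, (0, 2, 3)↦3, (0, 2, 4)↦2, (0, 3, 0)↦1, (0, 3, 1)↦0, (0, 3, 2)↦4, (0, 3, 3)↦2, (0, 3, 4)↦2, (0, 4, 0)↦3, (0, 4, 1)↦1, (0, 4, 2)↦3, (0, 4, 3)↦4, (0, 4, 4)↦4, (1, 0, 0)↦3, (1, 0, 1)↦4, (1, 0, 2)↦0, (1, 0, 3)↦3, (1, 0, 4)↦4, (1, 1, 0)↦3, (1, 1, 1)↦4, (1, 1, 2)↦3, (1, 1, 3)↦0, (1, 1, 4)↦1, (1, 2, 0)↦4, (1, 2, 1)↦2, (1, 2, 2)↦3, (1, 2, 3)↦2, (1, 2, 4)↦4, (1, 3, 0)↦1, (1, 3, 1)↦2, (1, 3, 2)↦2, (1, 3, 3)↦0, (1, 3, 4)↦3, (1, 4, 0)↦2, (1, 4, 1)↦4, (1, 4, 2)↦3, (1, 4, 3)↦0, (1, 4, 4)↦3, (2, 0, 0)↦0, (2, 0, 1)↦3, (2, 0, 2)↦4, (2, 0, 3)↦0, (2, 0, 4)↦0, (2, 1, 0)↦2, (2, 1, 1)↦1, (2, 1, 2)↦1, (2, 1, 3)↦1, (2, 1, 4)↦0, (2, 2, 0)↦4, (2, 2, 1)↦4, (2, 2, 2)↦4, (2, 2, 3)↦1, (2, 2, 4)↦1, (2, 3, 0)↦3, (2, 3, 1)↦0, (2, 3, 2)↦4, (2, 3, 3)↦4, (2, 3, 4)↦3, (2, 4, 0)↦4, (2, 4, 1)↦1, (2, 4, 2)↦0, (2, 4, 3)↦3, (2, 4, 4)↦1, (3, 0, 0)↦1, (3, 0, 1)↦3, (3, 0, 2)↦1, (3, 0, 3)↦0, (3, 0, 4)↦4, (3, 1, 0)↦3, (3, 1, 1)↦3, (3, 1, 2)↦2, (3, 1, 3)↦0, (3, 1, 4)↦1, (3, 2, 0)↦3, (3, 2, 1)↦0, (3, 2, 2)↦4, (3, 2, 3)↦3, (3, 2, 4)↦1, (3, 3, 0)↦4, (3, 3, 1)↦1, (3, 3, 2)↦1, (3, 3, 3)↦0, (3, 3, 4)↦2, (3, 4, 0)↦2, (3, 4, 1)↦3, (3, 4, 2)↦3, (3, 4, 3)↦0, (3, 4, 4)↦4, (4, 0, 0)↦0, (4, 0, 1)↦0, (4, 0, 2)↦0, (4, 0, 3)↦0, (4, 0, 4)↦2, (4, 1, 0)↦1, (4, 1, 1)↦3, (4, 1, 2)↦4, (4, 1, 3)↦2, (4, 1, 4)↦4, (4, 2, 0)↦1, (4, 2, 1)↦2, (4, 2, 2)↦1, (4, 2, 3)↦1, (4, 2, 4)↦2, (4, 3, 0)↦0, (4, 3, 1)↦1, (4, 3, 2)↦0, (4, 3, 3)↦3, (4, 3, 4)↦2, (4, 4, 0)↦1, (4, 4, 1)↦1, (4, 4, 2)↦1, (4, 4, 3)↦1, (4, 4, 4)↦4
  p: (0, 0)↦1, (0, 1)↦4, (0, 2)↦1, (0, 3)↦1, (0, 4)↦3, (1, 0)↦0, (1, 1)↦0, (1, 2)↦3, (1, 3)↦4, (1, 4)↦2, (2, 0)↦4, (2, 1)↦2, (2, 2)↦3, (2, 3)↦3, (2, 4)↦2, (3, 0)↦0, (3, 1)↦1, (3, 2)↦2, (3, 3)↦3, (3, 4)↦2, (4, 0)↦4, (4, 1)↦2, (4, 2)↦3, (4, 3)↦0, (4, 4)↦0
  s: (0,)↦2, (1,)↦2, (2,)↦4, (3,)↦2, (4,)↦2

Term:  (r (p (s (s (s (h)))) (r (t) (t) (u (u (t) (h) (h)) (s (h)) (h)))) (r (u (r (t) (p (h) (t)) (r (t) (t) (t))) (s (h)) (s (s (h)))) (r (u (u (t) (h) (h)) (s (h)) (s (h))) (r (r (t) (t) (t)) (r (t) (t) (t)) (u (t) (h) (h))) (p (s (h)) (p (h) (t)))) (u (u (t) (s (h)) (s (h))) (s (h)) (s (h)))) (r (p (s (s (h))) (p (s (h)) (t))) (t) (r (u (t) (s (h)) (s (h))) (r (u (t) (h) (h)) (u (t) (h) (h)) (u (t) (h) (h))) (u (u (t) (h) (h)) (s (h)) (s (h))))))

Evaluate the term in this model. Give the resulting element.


  h = 2
  (s (h)) = s(2,) = 4
  (s (s (h))) = s(4,) = 2
  (s (s (s (h)))) = s(2,) = 4
  t = 1
  t = 1
  t = 1
  h = 2
  h = 2
  (u (t) (h) (h)) = u(1, 2, 2) = 1
  h = 2
  (s (h)) = s(2,) = 4
  h = 2
  (u (u (t) (h) (h)) (s (h)) (h)) = u(1, 4, 2) = 2
  (r (t) (t) (u (u (t) (h) (h)) (s (h)) (h))) = r(1, 1, 2) = 3
  (p (s (s (s (h)))) (r (t) (t) (u (u (t) (h) (h)) (s (h)) (h)))) = p(4, 3) = 0
  t = 1
  h = 2
  t = 1
  (p (h) (t)) = p(2, 1) = 2
  t = 1
  t = 1
  t = 1
  (r (t) (t) (t)) = r(1, 1, 1) = 4
  (r (t) (p (h) (t)) (r (t) (t) (t))) = r(1, 2, 4) = 4
  h = 2
  (s (h)) = s(2,) = 4
  h = 2
  (s (h)) = s(2,) = 4
  (s (s (h))) = s(4,) = 2
  (u (r (t) (p (h) (t)) (r (t) (t) (t))) (s (h)) (s (s (h)))) = u(4, 4, 2) = 4
  t = 1
  h = 2
  h = 2
  (u (t) (h) (h)) = u(1, 2, 2) = 1
  h = 2
  (s (h)) = s(2,) = 4
  h = 2
  (s (h)) = s(2,) = 4
  (u (u (t) (h) (h)) (s (h)) (s (h))) = u(1, 4, 4) = 3
  t = 1
  t = 1
  t = 1
  (r (t) (t) (t)) = r(1, 1, 1) = 4
  t = 1
  t = 1
  t = 1
  (r (t) (t) (t)) = r(1, 1, 1) = 4
  t = 1
  h = 2
  h = 2
  (u (t) (h) (h)) = u(1, 2, 2) = 1
  (r (r (t) (t) (t)) (r (t) (t) (t)) (u (t) (h) (h))) = r(4, 4, 1) = 1
  h = 2
  (s (h)) = s(2,) = 4
  h = 2
  t = 1
  (p (h) (t)) = p(2, 1) = 2
  (p (s (h)) (p (h) (t))) = p(4, 2) = 3
  (r (u (u (t) (h) (h)) (s (h)) (s (h))) (r (r (t) (t) (t)) (r (t) (t) (t)) (u (t) (h) (h))) (p (s (h)) (p (h) (t)))) = r(3, 1, 3) = 0
  t = 1
  h = 2
  (s (h)) = s(2,) = 4
  h = 2
  (s (h)) = s(2,) = 4
  (u (t) (s (h)) (s (h))) = u(1, 4, 4) = 3
  h = 2
  (s (h)) = s(2,) = 4
  h = 2
  (s (h)) = s(2,) = 4
  (u (u (t) (s (h)) (s (h))) (s (h)) (s (h))) = u(3, 4, 4) = 1
  (r (u (r (t) (p (h) (t)) (r (t) (t) (t))) (s (h)) (s (s (h)))) (r (u (u (t) (h) (h)) (s (h)) (s (h))) (r (r (t) (t) (t)) (r (t) (t) (t)) (u (t) (h) (h))) (p (s (h)) (p (h) (t)))) (u (u (t) (s (h)) (s (h))) (s (h)) (s (h)))) = r(4, 0, 1) = 0
  h = 2
  (s (h)) = s(2,) = 4
  (s (s (h))) = s(4,) = 2
  h = 2
  (s (h)) = s(2,) = 4
  t = 1
  (p (s (h)) (t)) = p(4, 1) = 2
  (p (s (s (h))) (p (s (h)) (t))) = p(2, 2) = 3
  t = 1
  t = 1
  h = 2
  (s (h)) = s(2,) = 4
  h = 2
  (s (h)) = s(2,) = 4
  (u (t) (s (h)) (s (h))) = u(1, 4, 4) = 3
  t = 1
  h = 2
  h = 2
  (u (t) (h) (h)) = u(1, 2, 2) = 1
  t = 1
  h = 2
  h = 2
  (u (t) (h) (h)) = u(1, 2, 2) = 1
  t = 1
  h = 2
  h = 2
  (u (t) (h) (h)) = u(1, 2, 2) = 1
  (r (u (t) (h) (h)) (u (t) (h) (h)) (u (t) (h) (h))) = r(1, 1, 1) = 4
  t = 1
  h = 2
  h = 2
  (u (t) (h) (h)) = u(1, 2, 2) = 1
  h = 2
  (s (h)) = s(2,) = 4
  h = 2
  (s (h)) = s(2,) = 4
  (u (u (t) (h) (h)) (s (h)) (s (h))) = u(1, 4, 4) = 3
  (r (u (t) (s (h)) (s (h))) (r (u (t) (h) (h)) (u (t) (h) (h)) (u (t) (h) (h))) (u (u (t) (h) (h)) (s (h)) (s (h)))) = r(3, 4, 3) = 0
  (r (p (s (s (h))) (p (s (h)) (t))) (t) (r (u (t) (s (h)) (s (h))) (r (u (t) (h) (h)) (u (t) (h) (h)) (u (t) (h) (h))) (u (u (t) (h) (h)) (s (h)) (s (h))))) = r(3, 1, 0) = 3
  (r (p (s (s (s (h)))) (r (t) (t) (u (u (t) (h) (h)) (s (h)) (h)))) (r (u (r (t) (p (h) (t)) (r (t) (t) (t))) (s (h)) (s (s (h)))) (r (u (u (t) (h) (h)) (s (h)) (s (h))) (r (r (t) (t) (t)) (r (t) (t) (t)) (u (t) (h) (h))) (p (s (h)) (p (h) (t)))) (u (u (t) (s (h)) (s (h))) (s (h)) (s (h)))) (r (p (s (s (h))) (p (s (h)) (t))) (t) (r (u (t) (s (h)) (s (h))) (r (u (t) (h) (h)) (u (t) (h) (h)) (u (t) (h) (h))) (u (u (t) (h) (h)) (s (h)) (s (h)))))) = r(0, 0, 3) = 2

value = 2


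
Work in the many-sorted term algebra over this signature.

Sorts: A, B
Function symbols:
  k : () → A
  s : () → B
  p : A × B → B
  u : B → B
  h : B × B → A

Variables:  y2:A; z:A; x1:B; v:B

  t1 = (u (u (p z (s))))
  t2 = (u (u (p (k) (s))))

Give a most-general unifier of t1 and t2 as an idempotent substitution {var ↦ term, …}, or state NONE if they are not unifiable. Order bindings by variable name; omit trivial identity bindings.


{z ↦ (k)}


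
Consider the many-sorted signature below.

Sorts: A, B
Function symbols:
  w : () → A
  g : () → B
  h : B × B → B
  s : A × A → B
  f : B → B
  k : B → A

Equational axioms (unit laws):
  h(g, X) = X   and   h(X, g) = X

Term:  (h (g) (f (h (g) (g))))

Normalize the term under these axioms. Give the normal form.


normal form = (f (g))

1. (h (g) (f (h (g) (g))))  →  (f (h (g) (g)))
2. (f (h (g) (g)))  →  (f (g))


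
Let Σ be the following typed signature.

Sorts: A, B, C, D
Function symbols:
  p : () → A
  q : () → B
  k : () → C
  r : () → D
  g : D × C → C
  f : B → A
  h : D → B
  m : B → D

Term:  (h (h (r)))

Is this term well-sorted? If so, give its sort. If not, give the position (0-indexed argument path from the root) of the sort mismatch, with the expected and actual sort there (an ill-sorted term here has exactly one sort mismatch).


    (r) : D
  (h (r)) : B
(h (h (r))) : ✗ arg 0 at [0] has sort B, expected D

ill-sorted at position [0]: expected D, got B


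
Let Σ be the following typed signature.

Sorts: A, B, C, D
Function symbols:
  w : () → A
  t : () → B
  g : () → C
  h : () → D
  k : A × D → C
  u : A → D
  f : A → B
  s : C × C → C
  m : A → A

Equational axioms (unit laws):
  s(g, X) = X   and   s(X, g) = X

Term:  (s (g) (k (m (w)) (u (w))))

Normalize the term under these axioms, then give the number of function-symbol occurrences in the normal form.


1. (s (g) (k (m (w)) (u (w))))  →  (k (m (w)) (u (w)))
normal form: (k (m (w)) (u (w)))

size = 5


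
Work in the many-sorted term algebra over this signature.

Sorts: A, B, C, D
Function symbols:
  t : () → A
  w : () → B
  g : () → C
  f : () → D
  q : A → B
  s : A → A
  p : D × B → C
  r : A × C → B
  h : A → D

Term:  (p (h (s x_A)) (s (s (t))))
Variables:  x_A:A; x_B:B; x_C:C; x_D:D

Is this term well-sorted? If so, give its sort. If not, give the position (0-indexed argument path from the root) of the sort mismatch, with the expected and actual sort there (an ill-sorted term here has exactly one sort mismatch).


      x_A : A
    (s x_A) : A
  (h (s x_A)) : D
      (t) : A
    (s (t)) : A
  (s (s (t))) : A
(p (h (s x_A)) (s (s (t)))) : ✗ arg 1 at [1] has sort A, expected B

ill-sorted at position [1]: expected B, got A


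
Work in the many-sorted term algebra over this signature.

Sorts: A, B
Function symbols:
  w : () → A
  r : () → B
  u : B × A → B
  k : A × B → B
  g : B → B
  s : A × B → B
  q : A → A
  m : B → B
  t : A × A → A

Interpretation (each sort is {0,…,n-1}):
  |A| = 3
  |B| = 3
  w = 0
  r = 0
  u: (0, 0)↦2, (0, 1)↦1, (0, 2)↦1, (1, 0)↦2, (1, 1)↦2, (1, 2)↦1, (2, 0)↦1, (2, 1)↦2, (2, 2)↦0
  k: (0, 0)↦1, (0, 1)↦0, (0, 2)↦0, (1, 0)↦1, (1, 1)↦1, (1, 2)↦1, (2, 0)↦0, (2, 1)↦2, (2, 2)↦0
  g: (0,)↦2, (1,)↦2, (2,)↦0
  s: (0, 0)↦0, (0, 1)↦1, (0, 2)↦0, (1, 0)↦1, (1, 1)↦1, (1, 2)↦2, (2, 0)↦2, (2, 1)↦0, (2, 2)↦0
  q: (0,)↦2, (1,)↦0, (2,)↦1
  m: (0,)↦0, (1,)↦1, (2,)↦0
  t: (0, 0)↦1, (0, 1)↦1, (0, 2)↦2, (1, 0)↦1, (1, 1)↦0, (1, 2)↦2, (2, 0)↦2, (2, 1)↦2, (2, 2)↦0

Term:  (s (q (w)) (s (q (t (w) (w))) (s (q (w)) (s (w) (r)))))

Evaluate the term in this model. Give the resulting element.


value = 2

  w = 0
  (q (w)) = q(0,) = 2
  w = 0
  w = 0
  (t (w) (w)) = t(0, 0) = 1
  (q (t (w) (w))) = q(1,) = 0
  w = 0
  (q (w)) = q(0,) = 2
  w = 0
  r = 0
  (s (w) (r)) = s(0, 0) = 0
  (s (q (w)) (s (w) (r))) = s(2, 0) = 2
  (s (q (t (w) (w))) (s (q (w)) (s (w) (r)))) = s(0, 2) = 0
  (s (q (w)) (s (q (t (w) (w))) (s (q (w)) (s (w) (r))))) = s(2, 0) = 2


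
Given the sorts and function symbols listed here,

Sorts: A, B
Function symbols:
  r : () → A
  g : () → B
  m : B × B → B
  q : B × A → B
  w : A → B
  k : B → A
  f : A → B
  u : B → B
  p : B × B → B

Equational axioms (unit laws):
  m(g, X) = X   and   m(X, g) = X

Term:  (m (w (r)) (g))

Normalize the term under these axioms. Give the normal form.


normal form = (w (r))

1. (m (w (r)) (g))  →  (w (r))


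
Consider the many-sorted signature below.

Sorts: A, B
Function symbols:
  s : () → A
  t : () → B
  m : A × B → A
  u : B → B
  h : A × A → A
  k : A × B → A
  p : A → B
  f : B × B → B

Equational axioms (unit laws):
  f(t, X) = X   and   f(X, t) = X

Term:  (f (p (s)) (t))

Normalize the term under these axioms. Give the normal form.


normal form = (p (s))

1. (f (p (s)) (t))  →  (p (s))


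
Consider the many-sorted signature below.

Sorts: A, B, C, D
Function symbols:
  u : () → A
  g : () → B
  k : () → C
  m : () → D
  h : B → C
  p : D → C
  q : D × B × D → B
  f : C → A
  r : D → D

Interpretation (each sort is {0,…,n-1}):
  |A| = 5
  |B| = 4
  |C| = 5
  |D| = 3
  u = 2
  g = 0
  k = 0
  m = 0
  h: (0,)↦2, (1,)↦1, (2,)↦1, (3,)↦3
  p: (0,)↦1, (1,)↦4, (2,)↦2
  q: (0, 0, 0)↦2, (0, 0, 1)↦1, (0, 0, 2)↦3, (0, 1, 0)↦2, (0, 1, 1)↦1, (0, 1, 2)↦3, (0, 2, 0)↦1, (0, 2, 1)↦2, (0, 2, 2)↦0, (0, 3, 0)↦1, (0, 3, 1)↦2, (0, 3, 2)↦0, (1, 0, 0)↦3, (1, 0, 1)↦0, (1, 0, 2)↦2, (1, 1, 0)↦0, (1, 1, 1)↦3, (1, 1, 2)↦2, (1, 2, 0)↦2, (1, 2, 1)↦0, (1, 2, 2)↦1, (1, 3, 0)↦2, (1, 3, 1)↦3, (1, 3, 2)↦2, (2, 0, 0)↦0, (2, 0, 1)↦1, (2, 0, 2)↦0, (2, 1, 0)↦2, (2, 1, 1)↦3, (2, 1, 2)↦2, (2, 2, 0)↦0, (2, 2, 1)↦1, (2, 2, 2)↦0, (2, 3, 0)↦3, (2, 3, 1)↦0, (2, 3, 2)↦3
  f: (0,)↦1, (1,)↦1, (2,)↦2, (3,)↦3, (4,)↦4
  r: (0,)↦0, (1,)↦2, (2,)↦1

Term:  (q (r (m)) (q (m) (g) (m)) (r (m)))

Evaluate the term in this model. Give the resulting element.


value = 1

  m = 0
  (r (m)) = r(0,) = 0
  m = 0
  g = 0
  m = 0
  (q (m) (g) (m)) = q(0, 0, 0) = 2
  m = 0
  (r (m)) = r(0,) = 0
  (q (r (m)) (q (m) (g) (m)) (r (m))) = q(0, 2, 0) = 1


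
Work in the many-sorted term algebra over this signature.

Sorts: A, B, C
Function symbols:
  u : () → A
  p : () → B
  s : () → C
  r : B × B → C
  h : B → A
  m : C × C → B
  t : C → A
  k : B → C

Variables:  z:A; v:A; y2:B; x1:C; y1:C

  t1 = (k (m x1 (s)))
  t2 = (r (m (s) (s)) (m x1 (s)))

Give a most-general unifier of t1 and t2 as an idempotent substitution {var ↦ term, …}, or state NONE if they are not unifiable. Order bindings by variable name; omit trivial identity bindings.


NONE (not unifiable)

head clash or occurs-check failure — not unifiable


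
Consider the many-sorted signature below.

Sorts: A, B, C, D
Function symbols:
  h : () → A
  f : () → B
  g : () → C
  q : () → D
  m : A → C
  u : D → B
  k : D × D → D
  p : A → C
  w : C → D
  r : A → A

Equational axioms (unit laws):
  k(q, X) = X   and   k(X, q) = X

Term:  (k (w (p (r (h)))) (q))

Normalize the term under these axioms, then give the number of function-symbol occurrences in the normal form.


size = 4

1. (k (w (p (r (h)))) (q))  →  (w (p (r (h))))
normal form: (w (p (r (h))))


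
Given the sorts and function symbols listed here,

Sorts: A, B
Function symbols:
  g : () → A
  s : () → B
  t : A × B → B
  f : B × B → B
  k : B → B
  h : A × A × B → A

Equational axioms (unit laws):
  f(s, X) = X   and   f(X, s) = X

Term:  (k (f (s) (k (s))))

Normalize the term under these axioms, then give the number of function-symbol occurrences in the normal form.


size = 3

1. (k (f (s) (k (s))))  →  (k (k (s)))
normal form: (k (k (s)))


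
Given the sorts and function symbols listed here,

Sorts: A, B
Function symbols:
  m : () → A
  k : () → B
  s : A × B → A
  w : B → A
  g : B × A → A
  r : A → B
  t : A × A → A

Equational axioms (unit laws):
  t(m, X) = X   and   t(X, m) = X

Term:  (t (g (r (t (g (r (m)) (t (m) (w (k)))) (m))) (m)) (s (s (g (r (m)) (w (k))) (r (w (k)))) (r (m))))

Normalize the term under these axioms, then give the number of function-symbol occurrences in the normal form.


size = 21

1. (t (g (r (t (g (r (m)) (t (m) (w (k)))) (m))) (m)) (s (s (g (r (m)) (w (k))) (r (w (k)))) (r (m))))  →  (t (g (r (g (r (m)) (t (m) (w (k))))) (m)) (s (s (g (r (m)) (w (k))) (r (w (k)))) (r (m))))
2. (t (g (r (g (r (m)) (t (m) (w (k))))) (m)) (s (s (g (r (m)) (w (k))) (r (w (k)))) (r (m))))  →  (t (g (r (g (r (m)) (w (k)))) (m)) (s (s (g (r (m)) (w (k))) (r (w (k)))) (r (m))))
normal form: (t (g (r (g (r (m)) (w (k)))) (m)) (s (s (g (r (m)) (w (k))) (r (w (k)))) (r (m))))


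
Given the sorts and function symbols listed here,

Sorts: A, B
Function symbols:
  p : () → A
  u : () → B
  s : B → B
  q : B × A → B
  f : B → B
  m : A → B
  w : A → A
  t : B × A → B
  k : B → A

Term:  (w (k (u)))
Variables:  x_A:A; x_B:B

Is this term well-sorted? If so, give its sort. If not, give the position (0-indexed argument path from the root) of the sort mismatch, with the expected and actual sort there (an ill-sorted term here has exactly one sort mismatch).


    (u) : B
  (k (u)) : A
(w (k (u))) : A

well-sorted; sort = A


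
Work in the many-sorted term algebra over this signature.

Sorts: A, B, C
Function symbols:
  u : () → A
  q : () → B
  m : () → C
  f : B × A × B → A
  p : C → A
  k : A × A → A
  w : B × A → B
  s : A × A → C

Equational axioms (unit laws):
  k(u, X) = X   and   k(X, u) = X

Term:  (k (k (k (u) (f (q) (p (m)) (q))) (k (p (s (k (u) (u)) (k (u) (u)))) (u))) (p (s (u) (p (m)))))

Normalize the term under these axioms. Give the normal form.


1. (k (k (k (u) (f (q) (p (m)) (q))) (k (p (s (k (u) (u)) (k (u) (u)))) (u))) (p (s (u) (p (m)))))  →  (k (k (f (q) (p (m)) (q)) (k (p (s (k (u) (u)) (k (u) (u)))) (u))) (p (s (u) (p (m)))))
2. (k (k (f (q) (p (m)) (q)) (k (p (s (k (u) (u)) (k (u) (u)))) (u))) (p (s (u) (p (m)))))  →  (k (k (f (q) (p (m)) (q)) (p (s (k (u) (u)) (k (u) (u))))) (p (s (u) (p (m)))))
3. (k (k (f (q) (p (m)) (q)) (p (s (k (u) (u)) (k (u) (u))))) (p (s (u) (p (m)))))  →  (k (k (f (q) (p (m)) (q)) (p (s (u) (k (u) (u))))) (p (s (u) (p (m)))))
4. (k (k (f (q) (p (m)) (q)) (p (s (u) (k (u) (u))))) (p (s (u) (p (m)))))  →  (k (k (f (q) (p (m)) (q)) (p (s (u) (u)))) (p (s (u) (p (m)))))

normal form = (k (k (f (q) (p (m)) (q)) (p (s (u) (u)))) (p (s (u) (p (m)))))


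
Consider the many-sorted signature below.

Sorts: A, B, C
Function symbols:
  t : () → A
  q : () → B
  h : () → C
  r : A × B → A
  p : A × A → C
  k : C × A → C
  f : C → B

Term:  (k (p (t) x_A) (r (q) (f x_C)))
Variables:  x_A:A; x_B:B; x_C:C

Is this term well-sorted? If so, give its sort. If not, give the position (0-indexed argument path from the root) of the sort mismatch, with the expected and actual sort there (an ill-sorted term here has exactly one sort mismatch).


ill-sorted at position [1, 0]: expected A, got B

    (t) : A
    x_A : A
  (p (t) x_A) : C
    (q) : B
      x_C : C
    (f x_C) : B
  (r (q) (f x_C)) : ✗ arg 0 at [1, 0] has sort B, expected A


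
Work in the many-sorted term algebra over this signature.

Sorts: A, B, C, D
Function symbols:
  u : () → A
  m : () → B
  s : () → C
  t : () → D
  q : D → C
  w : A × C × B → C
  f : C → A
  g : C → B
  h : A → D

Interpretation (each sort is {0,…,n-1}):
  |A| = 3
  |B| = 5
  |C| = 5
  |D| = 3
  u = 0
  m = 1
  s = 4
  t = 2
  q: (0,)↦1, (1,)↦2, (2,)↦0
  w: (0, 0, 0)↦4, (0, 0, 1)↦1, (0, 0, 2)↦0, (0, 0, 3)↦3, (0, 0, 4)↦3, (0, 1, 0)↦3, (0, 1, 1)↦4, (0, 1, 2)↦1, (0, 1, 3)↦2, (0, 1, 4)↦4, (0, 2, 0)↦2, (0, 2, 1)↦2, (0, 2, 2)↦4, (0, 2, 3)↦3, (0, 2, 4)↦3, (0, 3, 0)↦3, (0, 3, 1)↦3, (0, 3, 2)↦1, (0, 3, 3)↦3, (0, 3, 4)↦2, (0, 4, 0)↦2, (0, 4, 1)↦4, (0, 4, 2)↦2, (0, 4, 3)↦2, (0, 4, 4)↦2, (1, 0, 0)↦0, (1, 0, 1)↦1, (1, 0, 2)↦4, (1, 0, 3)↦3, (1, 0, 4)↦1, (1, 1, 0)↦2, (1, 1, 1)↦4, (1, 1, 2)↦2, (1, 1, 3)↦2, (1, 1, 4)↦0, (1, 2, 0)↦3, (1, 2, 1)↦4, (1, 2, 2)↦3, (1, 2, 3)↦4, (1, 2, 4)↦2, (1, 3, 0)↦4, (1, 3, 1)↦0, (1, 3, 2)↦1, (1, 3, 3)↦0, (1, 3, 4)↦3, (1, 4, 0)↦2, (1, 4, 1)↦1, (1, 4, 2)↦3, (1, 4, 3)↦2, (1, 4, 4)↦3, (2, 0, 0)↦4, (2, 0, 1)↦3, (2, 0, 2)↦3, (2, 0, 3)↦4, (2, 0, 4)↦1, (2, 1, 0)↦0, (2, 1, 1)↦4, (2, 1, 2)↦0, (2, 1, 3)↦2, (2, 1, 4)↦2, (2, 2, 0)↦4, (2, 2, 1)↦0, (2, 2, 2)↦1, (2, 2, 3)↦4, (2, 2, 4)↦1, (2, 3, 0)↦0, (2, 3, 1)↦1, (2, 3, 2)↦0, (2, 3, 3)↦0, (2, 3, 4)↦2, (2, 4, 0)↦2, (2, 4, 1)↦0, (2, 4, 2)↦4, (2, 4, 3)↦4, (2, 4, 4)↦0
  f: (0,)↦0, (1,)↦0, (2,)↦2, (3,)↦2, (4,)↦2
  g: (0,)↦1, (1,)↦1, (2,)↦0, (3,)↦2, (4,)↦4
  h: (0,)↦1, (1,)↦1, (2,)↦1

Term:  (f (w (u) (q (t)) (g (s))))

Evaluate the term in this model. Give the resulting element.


value = 2

  u = 0
  t = 2
  (q (t)) = q(2,) = 0
  s = 4
  (g (s)) = g(4,) = 4
  (w (u) (q (t)) (g (s))) = w(0, 0, 4) = 3
  (f (w (u) (q (t)) (g (s)))) = f(3,) = 2


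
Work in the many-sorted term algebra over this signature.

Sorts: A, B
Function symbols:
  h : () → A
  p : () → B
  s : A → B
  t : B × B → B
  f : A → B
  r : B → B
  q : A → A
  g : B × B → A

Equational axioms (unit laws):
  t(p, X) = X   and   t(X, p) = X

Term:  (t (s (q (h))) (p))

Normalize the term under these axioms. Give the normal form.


normal form = (s (q (h)))

1. (t (s (q (h))) (p))  →  (s (q (h)))


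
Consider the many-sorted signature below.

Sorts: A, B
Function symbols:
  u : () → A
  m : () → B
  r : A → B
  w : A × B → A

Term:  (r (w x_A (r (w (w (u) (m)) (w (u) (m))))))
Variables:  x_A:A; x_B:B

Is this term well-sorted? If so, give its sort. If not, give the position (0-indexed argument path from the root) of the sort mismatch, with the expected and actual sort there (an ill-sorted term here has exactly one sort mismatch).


    x_A : A
          (u) : A
          (m) : B
        (w (u) (m)) : A
          (u) : A
          (m) : B
        (w (u) (m)) : A
      (w (w (u) (m)) (w (u) (m))) : ✗ arg 1 at [0, 1, 0, 1] has sort A, expected B

ill-sorted at position [0, 1, 0, 1]: expected B, got A


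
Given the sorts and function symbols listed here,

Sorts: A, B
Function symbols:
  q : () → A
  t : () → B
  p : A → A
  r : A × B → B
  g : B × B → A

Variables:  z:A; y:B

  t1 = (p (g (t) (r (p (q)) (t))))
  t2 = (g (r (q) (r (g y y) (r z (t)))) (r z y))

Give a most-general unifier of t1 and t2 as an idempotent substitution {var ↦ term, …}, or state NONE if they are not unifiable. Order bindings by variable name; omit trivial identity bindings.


head clash or occurs-check failure — not unifiable

NONE (not unifiable)


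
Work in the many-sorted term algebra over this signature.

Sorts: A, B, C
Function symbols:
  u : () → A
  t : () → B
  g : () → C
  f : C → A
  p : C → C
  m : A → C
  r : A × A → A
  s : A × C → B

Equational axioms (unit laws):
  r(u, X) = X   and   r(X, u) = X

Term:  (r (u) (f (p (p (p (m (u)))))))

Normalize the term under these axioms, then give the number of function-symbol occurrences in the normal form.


size = 6

1. (r (u) (f (p (p (p (m (u)))))))  →  (f (p (p (p (m (u))))))
normal form: (f (p (p (p (m (u))))))


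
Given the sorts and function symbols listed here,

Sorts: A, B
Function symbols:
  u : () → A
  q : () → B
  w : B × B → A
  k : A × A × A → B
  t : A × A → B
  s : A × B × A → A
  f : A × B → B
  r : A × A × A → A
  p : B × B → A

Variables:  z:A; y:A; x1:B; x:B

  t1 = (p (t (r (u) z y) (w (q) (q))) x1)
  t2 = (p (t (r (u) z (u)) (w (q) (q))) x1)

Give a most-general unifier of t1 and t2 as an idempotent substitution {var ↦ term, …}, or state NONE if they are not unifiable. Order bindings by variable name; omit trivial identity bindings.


{y ↦ (u)}


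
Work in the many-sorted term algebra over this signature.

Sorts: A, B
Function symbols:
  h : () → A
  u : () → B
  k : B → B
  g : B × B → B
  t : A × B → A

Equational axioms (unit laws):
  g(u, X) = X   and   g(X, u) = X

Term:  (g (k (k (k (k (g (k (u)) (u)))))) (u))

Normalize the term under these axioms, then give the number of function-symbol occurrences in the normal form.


1. (g (k (k (k (k (g (k (u)) (u)))))) (u))  →  (k (k (k (k (g (k (u)) (u))))))
2. (k (k (k (k (g (k (u)) (u))))))  →  (k (k (k (k (k (u))))))
normal form: (k (k (k (k (k (u))))))

size = 6


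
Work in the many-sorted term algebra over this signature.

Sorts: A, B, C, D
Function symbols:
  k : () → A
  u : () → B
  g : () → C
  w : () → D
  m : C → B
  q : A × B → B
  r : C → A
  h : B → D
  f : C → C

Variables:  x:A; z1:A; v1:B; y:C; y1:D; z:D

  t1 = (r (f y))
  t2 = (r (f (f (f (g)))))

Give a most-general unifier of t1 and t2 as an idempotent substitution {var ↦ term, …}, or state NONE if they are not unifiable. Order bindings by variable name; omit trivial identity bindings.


{y ↦ (f (f (g)))}


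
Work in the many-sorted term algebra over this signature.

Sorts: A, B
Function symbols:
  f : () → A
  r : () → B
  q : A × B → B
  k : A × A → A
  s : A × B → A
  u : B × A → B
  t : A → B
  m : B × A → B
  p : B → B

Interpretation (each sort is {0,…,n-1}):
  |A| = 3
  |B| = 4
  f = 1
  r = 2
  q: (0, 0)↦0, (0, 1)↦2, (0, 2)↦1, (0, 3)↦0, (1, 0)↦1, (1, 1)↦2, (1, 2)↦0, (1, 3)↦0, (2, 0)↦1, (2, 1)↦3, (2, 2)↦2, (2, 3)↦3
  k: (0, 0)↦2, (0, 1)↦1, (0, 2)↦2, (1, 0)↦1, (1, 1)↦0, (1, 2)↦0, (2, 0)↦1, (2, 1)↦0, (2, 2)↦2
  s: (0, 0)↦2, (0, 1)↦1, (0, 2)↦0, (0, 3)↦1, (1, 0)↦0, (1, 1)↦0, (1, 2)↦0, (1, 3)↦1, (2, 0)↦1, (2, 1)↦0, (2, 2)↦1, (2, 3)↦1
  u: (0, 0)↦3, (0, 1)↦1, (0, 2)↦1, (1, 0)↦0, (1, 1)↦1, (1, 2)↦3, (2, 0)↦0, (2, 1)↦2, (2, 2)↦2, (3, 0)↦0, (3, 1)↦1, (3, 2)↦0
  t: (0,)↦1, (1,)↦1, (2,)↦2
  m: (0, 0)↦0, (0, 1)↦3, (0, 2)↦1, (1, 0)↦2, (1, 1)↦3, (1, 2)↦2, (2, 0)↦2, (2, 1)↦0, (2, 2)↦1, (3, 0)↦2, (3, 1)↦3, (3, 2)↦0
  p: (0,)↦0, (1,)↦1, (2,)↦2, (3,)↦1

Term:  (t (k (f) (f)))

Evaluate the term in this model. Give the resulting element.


  f = 1
  f = 1
  (k (f) (f)) = k(1, 1) = 0
  (t (k (f) (f))) = t(0,) = 1

value = 1


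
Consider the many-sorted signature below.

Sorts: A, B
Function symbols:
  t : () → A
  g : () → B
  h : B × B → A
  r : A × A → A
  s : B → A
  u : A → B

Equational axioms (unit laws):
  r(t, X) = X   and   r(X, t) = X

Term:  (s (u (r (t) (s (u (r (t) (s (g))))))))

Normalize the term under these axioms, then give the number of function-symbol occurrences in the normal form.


1. (s (u (r (t) (s (u (r (t) (s (g))))))))  →  (s (u (s (u (r (t) (s (g)))))))
2. (s (u (s (u (r (t) (s (g)))))))  →  (s (u (s (u (s (g))))))
normal form: (s (u (s (u (s (g))))))

size = 6


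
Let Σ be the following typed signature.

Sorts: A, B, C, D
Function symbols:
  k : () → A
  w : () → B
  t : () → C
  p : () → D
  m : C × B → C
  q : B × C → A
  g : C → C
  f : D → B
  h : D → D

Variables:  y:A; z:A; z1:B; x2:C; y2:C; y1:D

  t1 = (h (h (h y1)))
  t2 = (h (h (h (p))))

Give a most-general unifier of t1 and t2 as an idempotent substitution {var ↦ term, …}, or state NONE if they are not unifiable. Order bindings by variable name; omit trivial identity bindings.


{y1 ↦ (p)}


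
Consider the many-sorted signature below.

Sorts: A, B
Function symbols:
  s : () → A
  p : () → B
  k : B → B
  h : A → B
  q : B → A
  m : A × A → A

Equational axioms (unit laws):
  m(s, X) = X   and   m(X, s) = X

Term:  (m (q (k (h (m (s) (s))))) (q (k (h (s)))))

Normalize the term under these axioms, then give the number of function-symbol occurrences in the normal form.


1. (m (q (k (h (m (s) (s))))) (q (k (h (s)))))  →  (m (q (k (h (s)))) (q (k (h (s)))))
normal form: (m (q (k (h (s)))) (q (k (h (s)))))

size = 9


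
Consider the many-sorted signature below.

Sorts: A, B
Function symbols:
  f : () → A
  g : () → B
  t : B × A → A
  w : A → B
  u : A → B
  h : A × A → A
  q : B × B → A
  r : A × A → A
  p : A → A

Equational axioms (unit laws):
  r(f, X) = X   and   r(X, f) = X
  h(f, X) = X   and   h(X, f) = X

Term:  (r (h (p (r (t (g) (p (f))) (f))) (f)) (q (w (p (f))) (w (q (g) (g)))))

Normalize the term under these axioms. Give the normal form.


normal form = (r (p (t (g) (p (f)))) (q (w (p (f))) (w (q (g) (g)))))

1. (r (h (p (r (t (g) (p (f))) (f))) (f)) (q (w (p (f))) (w (q (g) (g)))))  →  (r (p (r (t (g) (p (f))) (f))) (q (w (p (f))) (w (q (g) (g)))))
2. (r (p (r (t (g) (p (f))) (f))) (q (w (p (f))) (w (q (g) (g)))))  →  (r (p (t (g) (p (f)))) (q (w (p (f))) (w (q (g) (g)))))


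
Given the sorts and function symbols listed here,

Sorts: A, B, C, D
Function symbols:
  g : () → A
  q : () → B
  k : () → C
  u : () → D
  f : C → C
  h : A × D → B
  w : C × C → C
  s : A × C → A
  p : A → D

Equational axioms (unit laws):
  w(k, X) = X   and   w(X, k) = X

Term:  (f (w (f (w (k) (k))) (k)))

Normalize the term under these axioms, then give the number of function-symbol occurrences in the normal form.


1. (f (w (f (w (k) (k))) (k)))  →  (f (f (w (k) (k))))
2. (f (f (w (k) (k))))  →  (f (f (k)))
normal form: (f (f (k)))

size = 3
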